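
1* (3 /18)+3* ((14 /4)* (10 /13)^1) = 643 /78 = 8.24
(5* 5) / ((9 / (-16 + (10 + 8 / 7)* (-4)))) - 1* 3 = -171.25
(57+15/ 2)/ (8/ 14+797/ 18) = 8127/ 5651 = 1.44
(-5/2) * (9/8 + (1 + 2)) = -165/16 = -10.31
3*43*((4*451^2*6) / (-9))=-69969944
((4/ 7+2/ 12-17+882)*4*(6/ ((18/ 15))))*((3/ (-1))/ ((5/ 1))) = -72722/ 7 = -10388.86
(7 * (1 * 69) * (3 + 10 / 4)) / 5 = 5313 / 10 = 531.30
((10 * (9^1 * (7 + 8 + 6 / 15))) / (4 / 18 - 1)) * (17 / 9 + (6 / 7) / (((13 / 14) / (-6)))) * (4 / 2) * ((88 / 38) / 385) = 96624 / 1235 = 78.24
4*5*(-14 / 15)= -56 / 3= -18.67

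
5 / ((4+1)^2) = 1 / 5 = 0.20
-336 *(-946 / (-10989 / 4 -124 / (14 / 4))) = -8899968 / 77915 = -114.23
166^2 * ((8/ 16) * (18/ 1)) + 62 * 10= 248624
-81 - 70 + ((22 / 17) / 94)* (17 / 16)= -113541 / 752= -150.99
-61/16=-3.81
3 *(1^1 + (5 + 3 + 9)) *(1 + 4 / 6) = 90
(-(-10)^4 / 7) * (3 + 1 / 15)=-92000 / 21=-4380.95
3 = 3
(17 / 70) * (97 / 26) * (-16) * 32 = -211072 / 455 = -463.89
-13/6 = -2.17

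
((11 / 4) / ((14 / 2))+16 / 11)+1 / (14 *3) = 247 / 132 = 1.87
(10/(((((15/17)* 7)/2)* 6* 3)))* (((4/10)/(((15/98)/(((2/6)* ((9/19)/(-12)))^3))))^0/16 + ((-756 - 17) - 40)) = -146.24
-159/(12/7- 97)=1113/667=1.67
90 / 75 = 6 / 5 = 1.20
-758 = -758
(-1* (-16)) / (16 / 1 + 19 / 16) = 256 / 275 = 0.93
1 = 1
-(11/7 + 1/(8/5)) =-123/56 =-2.20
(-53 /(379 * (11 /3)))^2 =25281 /17380561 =0.00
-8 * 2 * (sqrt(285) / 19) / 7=-2.03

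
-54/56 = -27/28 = -0.96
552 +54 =606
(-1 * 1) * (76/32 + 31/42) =-523/168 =-3.11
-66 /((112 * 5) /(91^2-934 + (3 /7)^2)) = -2970099 /3430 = -865.92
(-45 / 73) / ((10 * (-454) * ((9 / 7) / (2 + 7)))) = 63 / 66284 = 0.00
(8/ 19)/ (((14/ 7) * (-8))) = -1/ 38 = -0.03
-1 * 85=-85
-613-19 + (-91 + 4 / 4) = -722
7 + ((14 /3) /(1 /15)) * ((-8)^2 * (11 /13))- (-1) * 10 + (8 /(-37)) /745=1364494961 /358345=3807.77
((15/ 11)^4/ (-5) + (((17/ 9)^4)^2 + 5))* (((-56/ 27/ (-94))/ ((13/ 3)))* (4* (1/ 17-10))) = -33.68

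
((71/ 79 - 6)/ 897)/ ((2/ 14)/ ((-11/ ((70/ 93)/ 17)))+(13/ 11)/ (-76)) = 13657732/ 38725721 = 0.35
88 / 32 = 11 / 4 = 2.75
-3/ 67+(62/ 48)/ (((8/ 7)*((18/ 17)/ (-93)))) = -7665509/ 77184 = -99.31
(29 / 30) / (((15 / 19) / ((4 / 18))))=551 / 2025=0.27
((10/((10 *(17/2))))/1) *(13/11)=26/187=0.14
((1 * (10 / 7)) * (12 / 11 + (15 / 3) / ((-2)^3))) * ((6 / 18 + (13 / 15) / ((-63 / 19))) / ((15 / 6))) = 1394 / 72765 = 0.02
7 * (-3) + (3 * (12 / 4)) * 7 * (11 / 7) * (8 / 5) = 687 / 5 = 137.40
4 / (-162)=-2 / 81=-0.02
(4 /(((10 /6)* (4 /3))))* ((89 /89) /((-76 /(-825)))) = 19.54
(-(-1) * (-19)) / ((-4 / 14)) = 133 / 2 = 66.50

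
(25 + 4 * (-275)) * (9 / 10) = -1935 / 2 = -967.50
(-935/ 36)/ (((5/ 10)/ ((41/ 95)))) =-7667/ 342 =-22.42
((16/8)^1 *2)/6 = 0.67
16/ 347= 0.05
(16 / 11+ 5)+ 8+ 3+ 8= 280 / 11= 25.45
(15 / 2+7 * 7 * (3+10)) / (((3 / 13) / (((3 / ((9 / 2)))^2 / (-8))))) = -16757 / 108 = -155.16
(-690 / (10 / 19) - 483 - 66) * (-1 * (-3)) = -5580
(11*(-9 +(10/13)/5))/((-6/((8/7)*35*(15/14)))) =63250/91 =695.05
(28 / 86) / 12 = 7 / 258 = 0.03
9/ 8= 1.12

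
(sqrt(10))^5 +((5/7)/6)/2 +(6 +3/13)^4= 100 * sqrt(10) +3616067369/2399124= 1823.47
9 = 9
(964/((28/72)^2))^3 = 30469556460589056/117649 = 258986956630.22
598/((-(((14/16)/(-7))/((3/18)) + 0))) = 2392/3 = 797.33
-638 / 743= -0.86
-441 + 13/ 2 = -869/ 2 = -434.50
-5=-5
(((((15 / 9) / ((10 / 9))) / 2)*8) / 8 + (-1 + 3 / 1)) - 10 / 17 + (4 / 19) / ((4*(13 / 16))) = 37397 / 16796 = 2.23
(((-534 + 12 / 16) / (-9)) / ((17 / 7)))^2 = 2752281 / 4624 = 595.22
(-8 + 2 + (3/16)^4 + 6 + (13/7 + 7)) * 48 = 12191397/28672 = 425.20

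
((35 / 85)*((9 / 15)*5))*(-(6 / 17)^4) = -0.02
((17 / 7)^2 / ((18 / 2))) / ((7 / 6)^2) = 1156 / 2401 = 0.48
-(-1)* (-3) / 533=-3 / 533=-0.01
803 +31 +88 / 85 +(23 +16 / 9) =657757 / 765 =859.81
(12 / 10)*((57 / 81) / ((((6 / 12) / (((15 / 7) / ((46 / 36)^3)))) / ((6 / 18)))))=49248 / 85169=0.58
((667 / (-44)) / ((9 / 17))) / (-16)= 11339 / 6336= 1.79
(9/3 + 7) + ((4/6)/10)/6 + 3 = 13.01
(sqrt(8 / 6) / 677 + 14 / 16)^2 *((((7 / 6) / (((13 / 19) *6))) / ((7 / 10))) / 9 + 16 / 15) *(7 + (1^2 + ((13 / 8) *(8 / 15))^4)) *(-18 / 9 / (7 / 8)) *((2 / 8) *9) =-37.64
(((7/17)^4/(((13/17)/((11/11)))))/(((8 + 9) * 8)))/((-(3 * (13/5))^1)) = -12005/338761176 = -0.00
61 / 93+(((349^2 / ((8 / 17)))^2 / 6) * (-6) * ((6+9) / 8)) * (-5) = 29904996955837007 / 47616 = 628045130960.96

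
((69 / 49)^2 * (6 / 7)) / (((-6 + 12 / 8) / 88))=-558624 / 16807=-33.24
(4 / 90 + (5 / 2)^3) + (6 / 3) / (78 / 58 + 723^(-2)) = 6295730119 / 366956280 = 17.16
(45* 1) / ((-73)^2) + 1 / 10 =5779 / 53290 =0.11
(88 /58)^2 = 1936 /841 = 2.30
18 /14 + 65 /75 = 226 /105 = 2.15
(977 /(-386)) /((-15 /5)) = 0.84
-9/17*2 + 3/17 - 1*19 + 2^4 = -3.88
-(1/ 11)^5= -1/ 161051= -0.00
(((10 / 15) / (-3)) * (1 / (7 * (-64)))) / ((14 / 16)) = 1 / 1764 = 0.00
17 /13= 1.31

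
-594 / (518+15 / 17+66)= -10098 / 9943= -1.02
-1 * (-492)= 492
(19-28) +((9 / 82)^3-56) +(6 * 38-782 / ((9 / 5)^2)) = -3499473647 / 44660808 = -78.36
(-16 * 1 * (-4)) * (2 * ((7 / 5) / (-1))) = -896 / 5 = -179.20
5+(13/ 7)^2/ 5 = 1394/ 245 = 5.69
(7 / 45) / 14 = 1 / 90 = 0.01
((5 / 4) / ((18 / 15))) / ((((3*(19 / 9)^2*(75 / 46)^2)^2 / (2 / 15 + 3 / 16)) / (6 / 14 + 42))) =914240547 / 81450625000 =0.01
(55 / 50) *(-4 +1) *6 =-99 / 5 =-19.80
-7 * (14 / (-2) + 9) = -14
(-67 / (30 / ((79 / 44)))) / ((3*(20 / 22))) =-5293 / 3600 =-1.47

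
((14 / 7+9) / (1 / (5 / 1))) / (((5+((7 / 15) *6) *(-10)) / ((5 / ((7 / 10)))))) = -2750 / 161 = -17.08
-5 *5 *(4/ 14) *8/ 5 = -80/ 7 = -11.43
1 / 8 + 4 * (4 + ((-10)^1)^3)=-31871 / 8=-3983.88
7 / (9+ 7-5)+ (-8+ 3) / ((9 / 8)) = -377 / 99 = -3.81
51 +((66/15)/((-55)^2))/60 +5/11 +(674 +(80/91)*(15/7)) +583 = 34430779387/26276250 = 1310.34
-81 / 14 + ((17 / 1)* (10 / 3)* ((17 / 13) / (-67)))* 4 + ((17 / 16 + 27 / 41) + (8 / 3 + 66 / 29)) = -1233958025 / 347967984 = -3.55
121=121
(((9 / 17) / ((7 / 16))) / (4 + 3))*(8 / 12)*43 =4128 / 833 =4.96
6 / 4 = 3 / 2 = 1.50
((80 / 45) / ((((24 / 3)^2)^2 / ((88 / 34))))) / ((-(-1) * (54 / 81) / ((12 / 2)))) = 11 / 1088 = 0.01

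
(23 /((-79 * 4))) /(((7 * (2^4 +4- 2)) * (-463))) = 23 /18434808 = 0.00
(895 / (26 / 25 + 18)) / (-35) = -4475 / 3332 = -1.34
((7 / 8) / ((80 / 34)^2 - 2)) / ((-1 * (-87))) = 289 / 101616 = 0.00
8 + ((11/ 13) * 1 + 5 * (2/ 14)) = 870/ 91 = 9.56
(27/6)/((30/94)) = 141/10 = 14.10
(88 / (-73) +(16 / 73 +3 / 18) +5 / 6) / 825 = 1 / 60225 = 0.00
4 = 4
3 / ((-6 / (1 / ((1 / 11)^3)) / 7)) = -9317 / 2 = -4658.50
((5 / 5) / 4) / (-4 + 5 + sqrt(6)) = -1 / 20 + sqrt(6) / 20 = 0.07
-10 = -10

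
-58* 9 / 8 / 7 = -261 / 28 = -9.32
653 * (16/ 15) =10448/ 15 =696.53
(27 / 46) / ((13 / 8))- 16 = -4676 / 299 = -15.64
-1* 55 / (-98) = 55 / 98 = 0.56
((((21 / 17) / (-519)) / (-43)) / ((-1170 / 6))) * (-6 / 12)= 7 / 49320570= 0.00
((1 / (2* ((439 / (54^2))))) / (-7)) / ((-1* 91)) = 1458 / 279643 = 0.01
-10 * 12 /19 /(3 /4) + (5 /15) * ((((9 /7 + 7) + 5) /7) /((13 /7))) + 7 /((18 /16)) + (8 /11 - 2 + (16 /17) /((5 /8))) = -23643227 /14549535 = -1.63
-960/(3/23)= -7360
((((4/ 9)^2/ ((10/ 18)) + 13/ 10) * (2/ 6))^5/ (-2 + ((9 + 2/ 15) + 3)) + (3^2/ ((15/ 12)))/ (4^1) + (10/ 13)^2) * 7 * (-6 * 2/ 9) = -22.37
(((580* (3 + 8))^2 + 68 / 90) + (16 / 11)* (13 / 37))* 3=745501109198 / 6105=122113203.80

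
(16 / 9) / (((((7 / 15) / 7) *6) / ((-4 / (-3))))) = 160 / 27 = 5.93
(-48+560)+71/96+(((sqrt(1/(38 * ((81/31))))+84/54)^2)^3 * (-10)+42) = 582037525495/1440060768 - 5905545625 * sqrt(1178)/3645153819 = 348.57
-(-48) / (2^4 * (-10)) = -3 / 10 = -0.30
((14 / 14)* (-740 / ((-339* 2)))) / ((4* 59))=0.00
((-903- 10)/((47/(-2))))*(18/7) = 32868/329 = 99.90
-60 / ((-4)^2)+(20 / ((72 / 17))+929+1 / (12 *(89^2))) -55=124751791 / 142578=874.97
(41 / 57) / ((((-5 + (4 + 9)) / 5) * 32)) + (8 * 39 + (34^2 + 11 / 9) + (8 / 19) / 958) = 30807989689 / 20968704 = 1469.24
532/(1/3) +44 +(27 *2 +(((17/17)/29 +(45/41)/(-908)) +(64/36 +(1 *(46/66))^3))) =65807240711647/38798016444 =1696.15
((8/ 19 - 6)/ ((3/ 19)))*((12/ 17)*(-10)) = 4240/ 17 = 249.41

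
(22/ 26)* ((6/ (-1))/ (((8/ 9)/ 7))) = -39.98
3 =3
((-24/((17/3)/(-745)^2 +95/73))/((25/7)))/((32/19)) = -1939945581/632733464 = -3.07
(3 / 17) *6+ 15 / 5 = 69 / 17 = 4.06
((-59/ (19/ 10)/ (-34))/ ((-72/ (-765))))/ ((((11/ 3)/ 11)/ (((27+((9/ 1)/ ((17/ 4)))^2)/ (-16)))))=-40263075/ 702848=-57.29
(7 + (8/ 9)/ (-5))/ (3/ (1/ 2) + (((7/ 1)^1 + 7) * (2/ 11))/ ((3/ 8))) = 3377/ 6330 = 0.53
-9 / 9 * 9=-9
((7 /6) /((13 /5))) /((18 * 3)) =35 /4212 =0.01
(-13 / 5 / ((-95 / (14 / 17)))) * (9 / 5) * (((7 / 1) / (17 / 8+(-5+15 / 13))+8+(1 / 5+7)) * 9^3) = 11898032328 / 36135625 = 329.26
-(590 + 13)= -603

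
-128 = -128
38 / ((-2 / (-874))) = 16606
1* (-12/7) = -1.71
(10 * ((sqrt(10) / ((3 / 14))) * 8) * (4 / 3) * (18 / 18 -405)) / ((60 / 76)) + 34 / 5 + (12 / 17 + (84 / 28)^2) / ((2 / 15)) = 13531 / 170 -6877696 * sqrt(10) / 27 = -805445.75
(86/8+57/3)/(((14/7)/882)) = 52479/4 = 13119.75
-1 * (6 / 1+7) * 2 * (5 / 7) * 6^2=-4680 / 7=-668.57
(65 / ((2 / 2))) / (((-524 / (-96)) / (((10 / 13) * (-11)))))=-13200 / 131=-100.76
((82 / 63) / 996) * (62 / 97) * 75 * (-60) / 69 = -635500 / 11665899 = -0.05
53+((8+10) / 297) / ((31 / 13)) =54245 / 1023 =53.03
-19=-19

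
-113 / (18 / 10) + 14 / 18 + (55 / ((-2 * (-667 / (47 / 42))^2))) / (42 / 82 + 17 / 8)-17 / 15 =-10714336615868 / 169709582385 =-63.13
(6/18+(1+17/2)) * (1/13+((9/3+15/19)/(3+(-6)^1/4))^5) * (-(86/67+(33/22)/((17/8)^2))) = -3059469410964971/1869843492543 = -1636.22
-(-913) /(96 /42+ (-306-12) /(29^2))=5374831 /11230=478.61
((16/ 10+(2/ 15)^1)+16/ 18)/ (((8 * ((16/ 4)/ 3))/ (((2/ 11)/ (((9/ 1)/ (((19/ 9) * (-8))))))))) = -1121/ 13365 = -0.08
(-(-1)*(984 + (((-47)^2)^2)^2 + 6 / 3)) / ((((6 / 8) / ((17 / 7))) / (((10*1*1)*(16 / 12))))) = 7196299969185760 / 7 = 1028042852740822.86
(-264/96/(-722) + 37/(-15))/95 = -0.03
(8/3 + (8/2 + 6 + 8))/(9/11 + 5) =341/96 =3.55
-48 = -48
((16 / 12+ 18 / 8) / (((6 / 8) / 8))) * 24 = 2752 / 3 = 917.33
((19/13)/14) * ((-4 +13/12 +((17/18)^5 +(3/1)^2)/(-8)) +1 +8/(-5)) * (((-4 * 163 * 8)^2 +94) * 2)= -18502365139772525/687802752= -26900684.95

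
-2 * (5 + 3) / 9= -16 / 9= -1.78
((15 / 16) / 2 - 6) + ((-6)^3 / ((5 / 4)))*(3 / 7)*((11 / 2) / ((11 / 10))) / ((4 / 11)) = -229335 / 224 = -1023.82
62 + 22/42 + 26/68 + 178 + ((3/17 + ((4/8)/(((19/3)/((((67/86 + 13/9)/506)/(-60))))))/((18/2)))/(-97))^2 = 240.91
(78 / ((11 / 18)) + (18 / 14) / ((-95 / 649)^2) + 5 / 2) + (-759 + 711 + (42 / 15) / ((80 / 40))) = 199500813 / 1389850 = 143.54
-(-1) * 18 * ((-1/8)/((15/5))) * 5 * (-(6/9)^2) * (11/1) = 55/3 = 18.33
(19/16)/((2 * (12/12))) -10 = -301/32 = -9.41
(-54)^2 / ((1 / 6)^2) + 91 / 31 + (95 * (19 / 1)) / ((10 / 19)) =6721323 / 62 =108408.44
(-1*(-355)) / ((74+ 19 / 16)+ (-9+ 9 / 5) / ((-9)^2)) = 255600 / 54071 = 4.73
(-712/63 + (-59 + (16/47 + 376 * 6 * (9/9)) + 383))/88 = 1901731/65142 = 29.19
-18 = -18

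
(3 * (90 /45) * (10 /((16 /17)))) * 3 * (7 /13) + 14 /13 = 5411 /52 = 104.06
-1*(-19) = 19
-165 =-165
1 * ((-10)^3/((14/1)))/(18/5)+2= -1124/63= -17.84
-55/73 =-0.75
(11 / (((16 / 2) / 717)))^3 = 490609013103 / 512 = 958220728.72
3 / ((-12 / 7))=-7 / 4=-1.75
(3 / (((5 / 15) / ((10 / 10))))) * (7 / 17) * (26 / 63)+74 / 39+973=647371 / 663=976.43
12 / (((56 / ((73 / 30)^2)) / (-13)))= -16.49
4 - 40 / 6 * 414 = -2756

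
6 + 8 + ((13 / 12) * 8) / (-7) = 268 / 21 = 12.76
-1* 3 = -3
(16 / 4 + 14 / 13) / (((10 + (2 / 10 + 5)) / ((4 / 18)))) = 55 / 741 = 0.07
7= 7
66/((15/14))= 308/5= 61.60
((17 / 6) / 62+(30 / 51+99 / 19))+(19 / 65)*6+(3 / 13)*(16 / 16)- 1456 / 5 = -283.37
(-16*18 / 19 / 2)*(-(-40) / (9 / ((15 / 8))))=-1200 / 19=-63.16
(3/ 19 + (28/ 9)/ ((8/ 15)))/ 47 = 0.13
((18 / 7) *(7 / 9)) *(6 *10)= 120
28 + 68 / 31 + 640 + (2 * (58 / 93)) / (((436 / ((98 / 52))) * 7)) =176637755 / 263562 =670.19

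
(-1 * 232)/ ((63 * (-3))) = 232/ 189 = 1.23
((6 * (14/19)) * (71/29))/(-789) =-1988/144913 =-0.01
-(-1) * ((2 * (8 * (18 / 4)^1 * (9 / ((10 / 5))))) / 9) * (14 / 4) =126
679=679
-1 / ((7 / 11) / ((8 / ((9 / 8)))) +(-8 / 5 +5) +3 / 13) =-45760 / 170239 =-0.27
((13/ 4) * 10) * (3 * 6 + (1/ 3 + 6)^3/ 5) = 120757/ 54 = 2236.24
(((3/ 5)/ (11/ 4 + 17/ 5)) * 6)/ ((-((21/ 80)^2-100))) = 153600/ 26221919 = 0.01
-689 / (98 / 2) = -689 / 49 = -14.06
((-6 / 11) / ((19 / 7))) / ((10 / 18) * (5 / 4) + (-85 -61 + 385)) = -1512 / 1803461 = -0.00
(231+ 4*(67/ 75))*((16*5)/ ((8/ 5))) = 35186/ 3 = 11728.67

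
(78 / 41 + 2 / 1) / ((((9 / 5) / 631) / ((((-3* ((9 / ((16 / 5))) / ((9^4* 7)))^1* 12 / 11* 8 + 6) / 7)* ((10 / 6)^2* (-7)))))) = -472139440000 / 20713077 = -22794.27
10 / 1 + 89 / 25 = 339 / 25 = 13.56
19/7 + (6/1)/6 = 26/7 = 3.71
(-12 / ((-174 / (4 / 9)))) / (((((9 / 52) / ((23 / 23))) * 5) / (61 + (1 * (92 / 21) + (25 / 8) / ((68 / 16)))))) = 9819056 / 4192965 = 2.34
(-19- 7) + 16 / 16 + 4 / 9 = -24.56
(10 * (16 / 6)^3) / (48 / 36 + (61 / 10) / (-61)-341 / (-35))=71680 / 4149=17.28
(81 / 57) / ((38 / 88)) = 1188 / 361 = 3.29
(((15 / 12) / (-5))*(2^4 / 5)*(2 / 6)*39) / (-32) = 13 / 40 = 0.32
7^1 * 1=7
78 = 78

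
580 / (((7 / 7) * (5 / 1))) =116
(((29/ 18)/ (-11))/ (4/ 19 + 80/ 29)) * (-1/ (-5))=-15979/ 1619640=-0.01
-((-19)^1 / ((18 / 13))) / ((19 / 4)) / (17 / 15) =130 / 51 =2.55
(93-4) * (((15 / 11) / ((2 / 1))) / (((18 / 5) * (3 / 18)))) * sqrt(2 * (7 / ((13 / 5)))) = 2225 * sqrt(910) / 286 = 234.68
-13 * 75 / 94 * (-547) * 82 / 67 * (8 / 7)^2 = 1399444800 / 154301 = 9069.58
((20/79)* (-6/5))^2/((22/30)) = 8640/68651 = 0.13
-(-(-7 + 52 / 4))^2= -36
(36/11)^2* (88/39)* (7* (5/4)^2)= 37800/143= 264.34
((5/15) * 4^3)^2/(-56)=-512/63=-8.13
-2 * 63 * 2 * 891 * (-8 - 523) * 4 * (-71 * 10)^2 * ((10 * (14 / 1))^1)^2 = 4712002649988480000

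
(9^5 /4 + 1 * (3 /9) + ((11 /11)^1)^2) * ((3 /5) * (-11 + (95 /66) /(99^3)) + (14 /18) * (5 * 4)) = 169341682461623 /1280794680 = 132216.10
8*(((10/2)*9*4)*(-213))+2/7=-2147038/7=-306719.71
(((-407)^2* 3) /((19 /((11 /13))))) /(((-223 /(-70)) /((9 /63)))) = 54664170 /55081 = 992.43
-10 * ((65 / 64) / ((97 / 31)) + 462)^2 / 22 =-41187685761605 / 423931904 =-97156.37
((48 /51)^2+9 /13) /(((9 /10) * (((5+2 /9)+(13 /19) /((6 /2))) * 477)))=0.00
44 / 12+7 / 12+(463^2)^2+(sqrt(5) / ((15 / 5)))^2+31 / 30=8271732270031 / 180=45954068166.84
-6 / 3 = -2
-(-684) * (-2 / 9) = -152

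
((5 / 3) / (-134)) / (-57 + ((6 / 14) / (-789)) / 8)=36820 / 168738897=0.00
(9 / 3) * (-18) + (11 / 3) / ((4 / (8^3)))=1246 / 3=415.33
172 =172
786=786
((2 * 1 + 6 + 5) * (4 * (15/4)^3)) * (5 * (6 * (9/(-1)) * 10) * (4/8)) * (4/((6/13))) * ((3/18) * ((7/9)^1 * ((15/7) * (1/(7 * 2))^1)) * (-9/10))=128334375/224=572921.32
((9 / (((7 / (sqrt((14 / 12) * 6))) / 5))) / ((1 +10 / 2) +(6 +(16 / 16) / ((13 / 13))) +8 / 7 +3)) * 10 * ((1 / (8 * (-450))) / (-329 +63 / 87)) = 29 * sqrt(7) / 9139200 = 0.00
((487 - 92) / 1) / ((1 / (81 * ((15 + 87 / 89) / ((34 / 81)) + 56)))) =4553496405 / 1513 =3009581.23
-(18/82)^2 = -81/1681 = -0.05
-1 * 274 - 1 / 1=-275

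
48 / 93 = 16 / 31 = 0.52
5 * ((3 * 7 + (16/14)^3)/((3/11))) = 424325/1029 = 412.37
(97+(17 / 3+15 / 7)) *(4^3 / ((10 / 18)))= 12074.06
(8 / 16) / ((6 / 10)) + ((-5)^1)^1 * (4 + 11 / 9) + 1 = -437 / 18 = -24.28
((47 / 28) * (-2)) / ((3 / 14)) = -47 / 3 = -15.67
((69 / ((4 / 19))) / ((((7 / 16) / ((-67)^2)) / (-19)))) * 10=-4472660040 / 7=-638951434.29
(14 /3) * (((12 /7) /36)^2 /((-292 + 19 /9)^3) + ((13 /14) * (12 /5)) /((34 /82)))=265037592338206 /10566695754755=25.08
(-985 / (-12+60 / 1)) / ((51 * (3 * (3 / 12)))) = -985 / 1836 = -0.54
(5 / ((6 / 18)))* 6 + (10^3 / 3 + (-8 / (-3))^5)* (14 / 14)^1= 135638 / 243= 558.18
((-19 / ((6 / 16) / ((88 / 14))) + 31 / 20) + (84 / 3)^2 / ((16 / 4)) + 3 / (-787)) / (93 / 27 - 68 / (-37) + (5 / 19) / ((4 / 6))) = -84301376127 / 3957500330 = -21.30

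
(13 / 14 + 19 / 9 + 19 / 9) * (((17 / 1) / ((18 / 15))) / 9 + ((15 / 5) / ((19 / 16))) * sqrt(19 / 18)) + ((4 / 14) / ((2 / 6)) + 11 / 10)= 342407 / 34020 + 2596 * sqrt(38) / 1197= 23.43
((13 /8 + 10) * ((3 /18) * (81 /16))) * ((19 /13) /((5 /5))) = 14.34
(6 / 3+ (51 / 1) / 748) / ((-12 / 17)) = -1547 / 528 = -2.93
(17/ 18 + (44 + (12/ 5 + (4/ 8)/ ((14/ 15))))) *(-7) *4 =-60329/ 45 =-1340.64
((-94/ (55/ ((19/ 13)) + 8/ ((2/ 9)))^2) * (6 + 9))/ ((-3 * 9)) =169670/ 17614809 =0.01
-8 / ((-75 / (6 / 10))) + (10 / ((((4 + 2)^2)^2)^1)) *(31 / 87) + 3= 3.07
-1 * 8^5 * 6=-196608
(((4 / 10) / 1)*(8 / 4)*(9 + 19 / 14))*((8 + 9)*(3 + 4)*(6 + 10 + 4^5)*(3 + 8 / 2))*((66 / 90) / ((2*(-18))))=-3947944 / 27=-146220.15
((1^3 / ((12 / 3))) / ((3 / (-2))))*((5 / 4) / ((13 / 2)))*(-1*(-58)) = -145 / 78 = -1.86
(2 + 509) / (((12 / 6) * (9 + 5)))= 73 / 4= 18.25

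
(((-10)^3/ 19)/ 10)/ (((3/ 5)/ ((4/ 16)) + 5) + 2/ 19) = -500/ 713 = -0.70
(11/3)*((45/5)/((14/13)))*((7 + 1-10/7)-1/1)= 16731/98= 170.72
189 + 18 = 207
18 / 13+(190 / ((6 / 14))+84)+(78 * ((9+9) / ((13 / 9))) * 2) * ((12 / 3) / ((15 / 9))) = 1012892 / 195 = 5194.32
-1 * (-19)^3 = 6859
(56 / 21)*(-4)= -32 / 3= -10.67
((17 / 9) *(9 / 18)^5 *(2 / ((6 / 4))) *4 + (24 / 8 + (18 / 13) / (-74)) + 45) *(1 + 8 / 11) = 23834417 / 285714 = 83.42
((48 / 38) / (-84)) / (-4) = 1 / 266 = 0.00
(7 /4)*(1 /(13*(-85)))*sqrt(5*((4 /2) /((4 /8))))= -7*sqrt(5) /2210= -0.01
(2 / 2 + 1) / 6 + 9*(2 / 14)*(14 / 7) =61 / 21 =2.90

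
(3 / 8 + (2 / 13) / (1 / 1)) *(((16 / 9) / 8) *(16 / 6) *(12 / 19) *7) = 3080 / 2223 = 1.39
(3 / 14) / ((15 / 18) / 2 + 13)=18 / 1127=0.02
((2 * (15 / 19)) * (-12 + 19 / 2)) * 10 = -750 / 19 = -39.47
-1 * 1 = -1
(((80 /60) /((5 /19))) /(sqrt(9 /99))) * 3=76 * sqrt(11) /5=50.41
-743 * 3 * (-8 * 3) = 53496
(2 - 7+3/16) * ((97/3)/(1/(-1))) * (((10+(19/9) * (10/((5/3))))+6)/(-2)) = -321167/144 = -2230.33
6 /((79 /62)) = 372 /79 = 4.71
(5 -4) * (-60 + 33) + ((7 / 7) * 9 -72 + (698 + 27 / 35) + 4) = 21447 / 35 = 612.77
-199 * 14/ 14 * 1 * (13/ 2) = -1293.50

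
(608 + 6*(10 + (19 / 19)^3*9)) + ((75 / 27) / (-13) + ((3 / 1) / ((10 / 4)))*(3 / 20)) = 4223503 / 5850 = 721.97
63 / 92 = 0.68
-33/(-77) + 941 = 6590/7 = 941.43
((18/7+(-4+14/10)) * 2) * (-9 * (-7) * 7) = -126/5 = -25.20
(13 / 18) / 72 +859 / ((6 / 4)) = 742189 / 1296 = 572.68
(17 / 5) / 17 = 1 / 5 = 0.20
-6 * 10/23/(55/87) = -1044/253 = -4.13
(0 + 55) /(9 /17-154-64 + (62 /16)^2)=-59840 /220271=-0.27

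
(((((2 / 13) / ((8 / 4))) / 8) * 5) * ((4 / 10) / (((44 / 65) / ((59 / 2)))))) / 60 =59 / 4224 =0.01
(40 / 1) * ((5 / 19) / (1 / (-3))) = -600 / 19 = -31.58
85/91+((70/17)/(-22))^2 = 3083840/3182179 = 0.97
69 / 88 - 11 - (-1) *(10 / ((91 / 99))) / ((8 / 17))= 103321 / 8008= 12.90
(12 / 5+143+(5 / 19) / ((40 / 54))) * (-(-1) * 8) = 110774 / 95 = 1166.04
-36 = -36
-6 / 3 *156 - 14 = -326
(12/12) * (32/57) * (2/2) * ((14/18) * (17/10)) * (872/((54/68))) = 815.10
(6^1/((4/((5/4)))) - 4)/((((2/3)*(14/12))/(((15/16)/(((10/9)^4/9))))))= -27103491/1792000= -15.12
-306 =-306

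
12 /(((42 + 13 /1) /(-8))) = -96 /55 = -1.75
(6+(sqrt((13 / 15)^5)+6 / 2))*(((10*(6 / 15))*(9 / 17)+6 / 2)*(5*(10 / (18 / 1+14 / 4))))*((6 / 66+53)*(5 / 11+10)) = 263320928*sqrt(195) / 796059+5258628000 / 88451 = 64071.54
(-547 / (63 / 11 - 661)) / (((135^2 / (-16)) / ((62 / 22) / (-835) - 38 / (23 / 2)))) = 764457662 / 315360023625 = 0.00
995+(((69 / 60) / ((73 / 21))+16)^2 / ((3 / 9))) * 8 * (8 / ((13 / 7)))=49476311891 / 1731925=28567.24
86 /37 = 2.32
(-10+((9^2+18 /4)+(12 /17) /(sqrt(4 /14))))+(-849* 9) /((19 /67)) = -1021025 /38+6* sqrt(14) /17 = -26867.76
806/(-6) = -403/3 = -134.33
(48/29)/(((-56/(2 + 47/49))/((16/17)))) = -480/5831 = -0.08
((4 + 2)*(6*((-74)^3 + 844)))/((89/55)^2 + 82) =-44036982000/255971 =-172038.95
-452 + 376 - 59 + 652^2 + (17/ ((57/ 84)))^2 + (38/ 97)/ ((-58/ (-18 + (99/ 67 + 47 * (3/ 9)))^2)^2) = 20457725480977969378697/ 48068344124166897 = 425596.63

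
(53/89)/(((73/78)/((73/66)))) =689/979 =0.70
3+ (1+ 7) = 11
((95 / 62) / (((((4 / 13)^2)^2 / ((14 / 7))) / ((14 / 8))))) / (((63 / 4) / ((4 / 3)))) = 50.65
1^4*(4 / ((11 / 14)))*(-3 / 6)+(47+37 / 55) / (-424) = -30991 / 11660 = -2.66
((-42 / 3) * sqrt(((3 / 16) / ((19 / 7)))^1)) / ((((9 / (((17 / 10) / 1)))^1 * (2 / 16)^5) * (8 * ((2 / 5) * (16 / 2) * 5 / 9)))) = -7616 * sqrt(399) / 95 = -1601.36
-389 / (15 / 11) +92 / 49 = -208291 / 735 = -283.39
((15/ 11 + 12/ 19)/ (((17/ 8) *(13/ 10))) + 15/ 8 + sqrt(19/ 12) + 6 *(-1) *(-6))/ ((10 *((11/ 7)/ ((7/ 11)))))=49 *sqrt(57)/ 7260 + 698845203/ 447109520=1.61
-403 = -403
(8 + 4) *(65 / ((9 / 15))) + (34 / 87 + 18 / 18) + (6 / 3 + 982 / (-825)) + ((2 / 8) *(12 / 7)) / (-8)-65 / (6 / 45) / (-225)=1747519357 / 1339800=1304.31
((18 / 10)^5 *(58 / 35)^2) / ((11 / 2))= 397281672 / 42109375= 9.43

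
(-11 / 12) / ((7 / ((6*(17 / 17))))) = -11 / 14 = -0.79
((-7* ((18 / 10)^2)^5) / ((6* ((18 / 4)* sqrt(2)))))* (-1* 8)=3615924564* sqrt(2) / 9765625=523.64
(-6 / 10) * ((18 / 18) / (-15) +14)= -8.36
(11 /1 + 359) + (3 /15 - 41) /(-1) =2054 /5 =410.80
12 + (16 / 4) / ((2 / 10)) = 32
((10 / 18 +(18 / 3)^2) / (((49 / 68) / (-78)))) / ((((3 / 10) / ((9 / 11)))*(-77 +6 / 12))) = 97760 / 693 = 141.07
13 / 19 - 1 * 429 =-8138 / 19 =-428.32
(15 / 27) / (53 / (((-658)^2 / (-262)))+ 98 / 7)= 216482 / 5442849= 0.04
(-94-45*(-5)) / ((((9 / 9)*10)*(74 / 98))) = 6419 / 370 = 17.35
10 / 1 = 10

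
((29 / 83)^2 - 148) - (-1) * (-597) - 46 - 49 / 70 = -54531803 / 68890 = -791.58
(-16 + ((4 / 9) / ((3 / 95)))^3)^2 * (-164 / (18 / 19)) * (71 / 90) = -1049204891.97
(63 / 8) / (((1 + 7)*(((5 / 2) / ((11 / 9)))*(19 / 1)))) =77 / 3040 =0.03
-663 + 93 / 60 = -661.45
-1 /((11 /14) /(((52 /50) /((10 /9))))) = -1638 /1375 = -1.19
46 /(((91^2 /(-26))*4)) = -0.04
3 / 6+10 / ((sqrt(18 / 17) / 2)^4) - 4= 22553 / 162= 139.22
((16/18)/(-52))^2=4/13689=0.00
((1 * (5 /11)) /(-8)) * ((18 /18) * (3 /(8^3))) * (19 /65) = -57 /585728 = -0.00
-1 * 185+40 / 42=-3865 / 21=-184.05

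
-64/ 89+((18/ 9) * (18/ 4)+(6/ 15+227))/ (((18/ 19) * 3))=330247/ 4005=82.46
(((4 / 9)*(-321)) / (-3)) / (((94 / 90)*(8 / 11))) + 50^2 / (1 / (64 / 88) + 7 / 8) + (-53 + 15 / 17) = 16130849 / 14382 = 1121.60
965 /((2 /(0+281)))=271165 /2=135582.50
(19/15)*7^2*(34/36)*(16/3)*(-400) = -125052.84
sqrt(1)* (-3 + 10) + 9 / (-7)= 40 / 7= 5.71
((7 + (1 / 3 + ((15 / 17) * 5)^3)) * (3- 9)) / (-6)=1373711 / 14739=93.20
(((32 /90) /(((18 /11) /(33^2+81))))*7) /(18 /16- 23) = -18304 /225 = -81.35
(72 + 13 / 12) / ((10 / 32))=233.87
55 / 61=0.90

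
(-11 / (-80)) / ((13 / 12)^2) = 99 / 845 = 0.12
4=4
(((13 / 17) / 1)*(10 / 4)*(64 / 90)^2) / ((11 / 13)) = 86528 / 75735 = 1.14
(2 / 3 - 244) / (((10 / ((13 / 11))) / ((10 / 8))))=-4745 / 132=-35.95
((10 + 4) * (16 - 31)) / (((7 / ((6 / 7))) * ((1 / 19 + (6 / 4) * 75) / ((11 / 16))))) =-9405 / 59878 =-0.16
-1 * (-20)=20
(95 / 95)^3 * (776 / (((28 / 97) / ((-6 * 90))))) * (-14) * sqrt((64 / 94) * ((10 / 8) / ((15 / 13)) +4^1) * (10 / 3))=27097920 * sqrt(14335) / 47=69029852.75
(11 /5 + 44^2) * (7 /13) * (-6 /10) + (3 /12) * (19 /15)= -2440897 /3900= -625.87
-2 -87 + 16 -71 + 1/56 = -143.98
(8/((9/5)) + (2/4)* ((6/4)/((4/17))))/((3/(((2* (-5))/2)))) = -5495/432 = -12.72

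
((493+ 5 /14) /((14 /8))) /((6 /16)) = 110512 /147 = 751.78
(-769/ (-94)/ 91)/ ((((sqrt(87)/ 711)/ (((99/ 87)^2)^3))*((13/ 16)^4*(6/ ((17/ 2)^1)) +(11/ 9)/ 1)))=295012012018778284032*sqrt(87)/ 282934239936285343315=9.73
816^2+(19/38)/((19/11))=25302539/38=665856.29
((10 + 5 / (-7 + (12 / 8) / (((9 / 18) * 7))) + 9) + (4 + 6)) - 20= 379 / 46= 8.24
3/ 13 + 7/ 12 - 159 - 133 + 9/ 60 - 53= -67087/ 195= -344.04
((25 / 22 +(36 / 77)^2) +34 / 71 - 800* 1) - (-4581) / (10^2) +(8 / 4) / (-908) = -7189363102167 / 9555769300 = -752.36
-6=-6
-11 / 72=-0.15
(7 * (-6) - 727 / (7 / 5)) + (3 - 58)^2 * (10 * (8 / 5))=334871 / 7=47838.71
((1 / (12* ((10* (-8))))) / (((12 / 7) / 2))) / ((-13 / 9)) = 7 / 8320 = 0.00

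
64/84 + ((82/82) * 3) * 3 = 205/21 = 9.76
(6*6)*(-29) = -1044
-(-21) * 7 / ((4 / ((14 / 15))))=343 / 10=34.30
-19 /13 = -1.46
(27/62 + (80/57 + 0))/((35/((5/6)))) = 6499/148428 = 0.04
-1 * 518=-518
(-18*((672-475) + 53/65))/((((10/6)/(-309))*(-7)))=-214548588/2275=-94307.07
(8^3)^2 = 262144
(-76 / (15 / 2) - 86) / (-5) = 1442 / 75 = 19.23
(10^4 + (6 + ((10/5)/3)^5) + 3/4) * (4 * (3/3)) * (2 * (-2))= -38906756/243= -160110.11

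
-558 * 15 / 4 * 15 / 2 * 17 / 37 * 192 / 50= -1024488 / 37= -27688.86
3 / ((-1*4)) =-3 / 4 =-0.75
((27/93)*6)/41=54/1271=0.04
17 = 17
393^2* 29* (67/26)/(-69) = -100031469/598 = -167276.70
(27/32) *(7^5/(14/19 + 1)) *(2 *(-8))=-2873997/22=-130636.23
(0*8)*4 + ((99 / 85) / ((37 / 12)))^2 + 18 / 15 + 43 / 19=677644981 / 187929475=3.61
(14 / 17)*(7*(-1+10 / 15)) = -98 / 51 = -1.92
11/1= 11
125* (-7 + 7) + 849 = 849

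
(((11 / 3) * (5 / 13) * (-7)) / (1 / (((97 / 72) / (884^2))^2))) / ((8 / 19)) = -68826835 / 987708171836325888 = -0.00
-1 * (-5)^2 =-25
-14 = -14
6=6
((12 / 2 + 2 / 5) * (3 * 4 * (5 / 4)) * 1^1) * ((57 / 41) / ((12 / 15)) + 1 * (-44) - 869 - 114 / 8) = -88849.17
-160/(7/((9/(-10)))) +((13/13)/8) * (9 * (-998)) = -30861/28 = -1102.18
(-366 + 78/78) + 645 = 280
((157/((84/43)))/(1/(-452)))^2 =581959956769/441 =1319637090.18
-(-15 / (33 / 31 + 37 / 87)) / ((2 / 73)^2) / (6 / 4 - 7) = -215584695 / 88396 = -2438.85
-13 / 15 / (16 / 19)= -247 / 240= -1.03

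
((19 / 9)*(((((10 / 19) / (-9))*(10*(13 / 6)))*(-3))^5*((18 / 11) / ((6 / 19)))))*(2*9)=232058125000000 / 1485062667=156261.50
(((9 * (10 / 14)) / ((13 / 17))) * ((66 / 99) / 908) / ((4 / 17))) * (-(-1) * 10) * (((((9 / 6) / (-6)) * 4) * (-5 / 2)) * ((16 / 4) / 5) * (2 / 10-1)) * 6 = -52020 / 20657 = -2.52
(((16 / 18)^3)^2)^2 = 68719476736 / 282429536481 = 0.24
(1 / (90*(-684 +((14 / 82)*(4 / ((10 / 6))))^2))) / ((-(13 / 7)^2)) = 411845 / 87421129848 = 0.00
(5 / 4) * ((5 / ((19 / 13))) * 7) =2275 / 76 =29.93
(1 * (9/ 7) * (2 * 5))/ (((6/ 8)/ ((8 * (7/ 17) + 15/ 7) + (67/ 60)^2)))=2863391/ 24990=114.58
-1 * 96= -96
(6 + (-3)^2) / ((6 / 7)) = 35 / 2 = 17.50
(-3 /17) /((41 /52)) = -156 /697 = -0.22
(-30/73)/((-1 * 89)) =30/6497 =0.00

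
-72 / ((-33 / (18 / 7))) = 432 / 77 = 5.61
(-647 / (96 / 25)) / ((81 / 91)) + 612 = 3286987 / 7776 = 422.71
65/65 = 1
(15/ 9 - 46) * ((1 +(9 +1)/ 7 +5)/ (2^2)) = -247/ 3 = -82.33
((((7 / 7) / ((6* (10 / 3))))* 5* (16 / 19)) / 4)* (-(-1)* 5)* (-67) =-335 / 19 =-17.63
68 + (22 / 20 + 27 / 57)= 13219 / 190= 69.57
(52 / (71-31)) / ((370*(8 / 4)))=13 / 7400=0.00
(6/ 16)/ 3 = 1/ 8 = 0.12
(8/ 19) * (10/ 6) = 40/ 57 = 0.70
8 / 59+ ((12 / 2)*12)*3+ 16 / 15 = 192224 / 885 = 217.20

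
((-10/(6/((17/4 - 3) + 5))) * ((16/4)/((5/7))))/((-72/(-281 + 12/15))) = -16345/72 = -227.01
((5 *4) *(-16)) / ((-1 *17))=320 / 17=18.82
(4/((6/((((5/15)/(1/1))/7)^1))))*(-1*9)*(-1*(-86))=-172/7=-24.57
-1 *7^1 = -7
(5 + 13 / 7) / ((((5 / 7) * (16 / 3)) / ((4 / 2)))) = 18 / 5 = 3.60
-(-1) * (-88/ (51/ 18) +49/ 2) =-223/ 34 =-6.56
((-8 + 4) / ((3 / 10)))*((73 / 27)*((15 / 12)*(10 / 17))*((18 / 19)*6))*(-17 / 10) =14600 / 57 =256.14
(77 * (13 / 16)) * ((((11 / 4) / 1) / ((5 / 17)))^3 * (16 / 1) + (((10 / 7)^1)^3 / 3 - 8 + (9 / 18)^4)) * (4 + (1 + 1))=3846846456739 / 784000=4906691.91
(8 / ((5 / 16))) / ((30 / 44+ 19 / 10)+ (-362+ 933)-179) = 704 / 10851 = 0.06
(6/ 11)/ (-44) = -3/ 242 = -0.01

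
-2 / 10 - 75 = -376 / 5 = -75.20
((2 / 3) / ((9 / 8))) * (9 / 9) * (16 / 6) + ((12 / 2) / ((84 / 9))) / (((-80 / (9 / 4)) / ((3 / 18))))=1144693 / 725760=1.58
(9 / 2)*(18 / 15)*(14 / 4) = 189 / 10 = 18.90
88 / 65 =1.35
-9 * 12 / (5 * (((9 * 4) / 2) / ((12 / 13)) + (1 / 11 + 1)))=-792 / 755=-1.05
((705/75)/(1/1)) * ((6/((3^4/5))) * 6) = 188/9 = 20.89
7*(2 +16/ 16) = 21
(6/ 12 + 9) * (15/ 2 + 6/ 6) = 323/ 4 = 80.75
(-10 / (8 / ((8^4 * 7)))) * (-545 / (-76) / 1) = -4883200 / 19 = -257010.53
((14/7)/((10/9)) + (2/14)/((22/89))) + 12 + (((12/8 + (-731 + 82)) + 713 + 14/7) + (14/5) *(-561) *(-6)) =3660071/385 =9506.68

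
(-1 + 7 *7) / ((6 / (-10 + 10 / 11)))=-800 / 11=-72.73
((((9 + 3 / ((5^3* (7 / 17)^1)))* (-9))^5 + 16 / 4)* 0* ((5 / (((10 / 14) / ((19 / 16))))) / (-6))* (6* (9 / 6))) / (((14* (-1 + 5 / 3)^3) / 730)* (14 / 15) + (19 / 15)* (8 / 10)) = 0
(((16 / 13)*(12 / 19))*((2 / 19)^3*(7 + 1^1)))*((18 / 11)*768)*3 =509607936 / 18635903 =27.35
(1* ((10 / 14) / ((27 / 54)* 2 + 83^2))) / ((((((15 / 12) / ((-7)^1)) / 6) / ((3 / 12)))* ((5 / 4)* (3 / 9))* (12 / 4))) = -12 / 17225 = -0.00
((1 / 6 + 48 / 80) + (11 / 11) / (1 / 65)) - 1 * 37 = 863 / 30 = 28.77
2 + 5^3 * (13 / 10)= 329 / 2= 164.50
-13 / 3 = -4.33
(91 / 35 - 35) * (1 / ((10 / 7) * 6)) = -189 / 50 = -3.78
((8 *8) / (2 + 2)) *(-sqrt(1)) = -16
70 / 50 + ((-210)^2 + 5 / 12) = 2646109 / 60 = 44101.82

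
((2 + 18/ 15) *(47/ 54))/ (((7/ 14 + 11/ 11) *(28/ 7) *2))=94/ 405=0.23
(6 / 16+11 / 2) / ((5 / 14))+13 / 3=1247 / 60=20.78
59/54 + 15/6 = 97/27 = 3.59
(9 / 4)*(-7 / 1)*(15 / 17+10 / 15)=-24.40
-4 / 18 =-2 / 9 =-0.22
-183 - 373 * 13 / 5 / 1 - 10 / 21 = -121094 / 105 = -1153.28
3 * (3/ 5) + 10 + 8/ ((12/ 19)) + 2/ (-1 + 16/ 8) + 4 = 457/ 15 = 30.47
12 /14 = 6 /7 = 0.86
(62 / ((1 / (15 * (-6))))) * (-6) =33480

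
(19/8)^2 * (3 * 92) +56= 25805/16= 1612.81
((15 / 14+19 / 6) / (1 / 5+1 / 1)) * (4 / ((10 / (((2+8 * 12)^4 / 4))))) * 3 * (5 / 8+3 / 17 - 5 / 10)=3005108407 / 102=29461847.13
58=58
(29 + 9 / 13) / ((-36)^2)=193 / 8424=0.02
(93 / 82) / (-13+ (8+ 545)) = 31 / 14760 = 0.00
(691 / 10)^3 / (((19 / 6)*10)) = 989818113 / 95000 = 10419.14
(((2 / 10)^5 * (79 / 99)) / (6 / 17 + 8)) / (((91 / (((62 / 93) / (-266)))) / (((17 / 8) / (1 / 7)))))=-0.00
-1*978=-978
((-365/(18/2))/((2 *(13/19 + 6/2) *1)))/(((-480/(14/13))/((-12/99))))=-0.00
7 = 7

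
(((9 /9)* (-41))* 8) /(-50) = 164 /25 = 6.56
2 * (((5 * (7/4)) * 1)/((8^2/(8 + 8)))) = 35/8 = 4.38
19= 19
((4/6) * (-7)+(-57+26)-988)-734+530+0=-3683/3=-1227.67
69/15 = 4.60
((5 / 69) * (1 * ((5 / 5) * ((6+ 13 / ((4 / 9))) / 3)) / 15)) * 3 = 47 / 276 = 0.17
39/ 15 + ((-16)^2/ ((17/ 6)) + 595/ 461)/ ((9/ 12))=124.79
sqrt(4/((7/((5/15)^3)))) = 2 * sqrt(21)/63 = 0.15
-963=-963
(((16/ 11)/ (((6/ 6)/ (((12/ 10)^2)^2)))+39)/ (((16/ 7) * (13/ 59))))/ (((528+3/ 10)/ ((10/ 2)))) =39766531/ 50364600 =0.79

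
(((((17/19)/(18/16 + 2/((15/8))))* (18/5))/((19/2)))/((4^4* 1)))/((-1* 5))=-459/3797720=-0.00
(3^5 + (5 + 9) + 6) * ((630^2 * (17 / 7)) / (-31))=-253505700 / 31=-8177603.23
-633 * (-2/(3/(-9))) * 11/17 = -41778/17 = -2457.53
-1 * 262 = -262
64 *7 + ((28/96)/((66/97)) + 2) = 713479/1584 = 450.43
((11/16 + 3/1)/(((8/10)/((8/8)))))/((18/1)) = 295/1152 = 0.26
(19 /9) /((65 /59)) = 1121 /585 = 1.92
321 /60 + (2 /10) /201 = 21511 /4020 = 5.35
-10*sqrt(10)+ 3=-28.62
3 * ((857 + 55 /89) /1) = 2572.85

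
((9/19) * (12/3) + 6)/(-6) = -25/19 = -1.32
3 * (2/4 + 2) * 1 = 15/2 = 7.50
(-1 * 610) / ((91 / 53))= -32330 / 91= -355.27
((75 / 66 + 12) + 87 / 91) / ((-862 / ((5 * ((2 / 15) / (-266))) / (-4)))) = -28213 / 2754255504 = -0.00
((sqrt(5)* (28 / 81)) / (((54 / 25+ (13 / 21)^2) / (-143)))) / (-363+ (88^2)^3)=-445900* sqrt(5) / 10653894146584161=-0.00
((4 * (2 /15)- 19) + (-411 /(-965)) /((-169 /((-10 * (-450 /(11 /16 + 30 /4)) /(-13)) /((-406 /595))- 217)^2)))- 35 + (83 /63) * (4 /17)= -48453260113286725163 /426018815484267915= -113.74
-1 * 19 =-19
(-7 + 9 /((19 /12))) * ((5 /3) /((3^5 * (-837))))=125 /11593287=0.00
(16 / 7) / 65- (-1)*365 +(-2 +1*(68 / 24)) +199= 1542091 / 2730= 564.87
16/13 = 1.23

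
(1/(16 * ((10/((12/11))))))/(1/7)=21/440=0.05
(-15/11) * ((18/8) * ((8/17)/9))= -30/187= -0.16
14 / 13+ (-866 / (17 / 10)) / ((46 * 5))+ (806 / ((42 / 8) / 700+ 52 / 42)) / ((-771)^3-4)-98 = -483291588840005942 / 4874942175291487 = -99.14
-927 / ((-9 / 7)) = 721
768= 768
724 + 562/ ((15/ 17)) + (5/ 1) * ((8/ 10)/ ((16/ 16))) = 20474/ 15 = 1364.93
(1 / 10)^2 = 1 / 100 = 0.01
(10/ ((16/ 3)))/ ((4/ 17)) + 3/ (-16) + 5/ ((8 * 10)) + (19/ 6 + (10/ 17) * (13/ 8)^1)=19529/ 1632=11.97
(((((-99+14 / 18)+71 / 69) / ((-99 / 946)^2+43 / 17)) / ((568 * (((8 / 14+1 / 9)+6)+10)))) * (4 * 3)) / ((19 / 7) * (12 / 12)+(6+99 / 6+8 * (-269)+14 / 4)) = 185925754938 / 8147738630313745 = 0.00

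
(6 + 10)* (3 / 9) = 16 / 3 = 5.33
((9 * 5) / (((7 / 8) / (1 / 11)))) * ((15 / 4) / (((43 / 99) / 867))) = 10534050 / 301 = 34996.84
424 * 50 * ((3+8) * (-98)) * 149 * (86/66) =-13311183200/3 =-4437061066.67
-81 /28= -2.89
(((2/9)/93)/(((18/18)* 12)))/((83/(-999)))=-37/15438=-0.00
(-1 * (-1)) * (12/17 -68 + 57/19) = -1093/17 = -64.29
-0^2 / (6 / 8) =0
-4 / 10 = -2 / 5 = -0.40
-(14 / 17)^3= -2744 / 4913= -0.56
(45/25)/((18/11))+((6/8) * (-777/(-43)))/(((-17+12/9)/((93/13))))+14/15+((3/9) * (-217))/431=-2937044219/679419780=-4.32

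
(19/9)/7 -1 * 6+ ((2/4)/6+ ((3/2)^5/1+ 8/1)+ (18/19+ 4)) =571727/38304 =14.93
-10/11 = -0.91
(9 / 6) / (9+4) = 3 / 26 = 0.12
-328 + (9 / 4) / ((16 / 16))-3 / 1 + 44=-1139 / 4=-284.75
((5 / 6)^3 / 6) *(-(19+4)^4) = -34980125 / 1296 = -26990.84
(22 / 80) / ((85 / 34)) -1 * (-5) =511 / 100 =5.11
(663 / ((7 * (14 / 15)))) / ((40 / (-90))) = -228.33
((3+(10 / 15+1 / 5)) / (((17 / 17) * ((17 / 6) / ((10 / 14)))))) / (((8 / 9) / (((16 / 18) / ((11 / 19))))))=2204 / 1309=1.68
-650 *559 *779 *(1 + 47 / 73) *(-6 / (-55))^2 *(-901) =44068792547520 / 8833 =4989108179.27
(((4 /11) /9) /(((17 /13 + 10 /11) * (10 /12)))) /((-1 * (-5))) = 104 /23775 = 0.00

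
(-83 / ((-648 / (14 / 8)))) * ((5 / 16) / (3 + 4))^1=415 / 41472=0.01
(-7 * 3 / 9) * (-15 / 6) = 35 / 6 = 5.83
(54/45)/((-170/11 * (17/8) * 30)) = -44/36125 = -0.00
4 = 4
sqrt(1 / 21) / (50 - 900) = -sqrt(21) / 17850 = -0.00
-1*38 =-38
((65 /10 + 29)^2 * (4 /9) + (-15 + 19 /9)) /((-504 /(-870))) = 714125 /756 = 944.61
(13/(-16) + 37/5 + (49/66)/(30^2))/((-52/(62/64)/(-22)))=24263483/8985600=2.70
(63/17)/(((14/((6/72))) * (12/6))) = 3/272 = 0.01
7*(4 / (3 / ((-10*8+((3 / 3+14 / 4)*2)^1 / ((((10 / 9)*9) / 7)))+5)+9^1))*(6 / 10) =2748 / 1465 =1.88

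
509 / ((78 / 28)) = 7126 / 39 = 182.72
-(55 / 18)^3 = -166375 / 5832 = -28.53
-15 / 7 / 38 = -15 / 266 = -0.06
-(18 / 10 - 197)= 976 / 5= 195.20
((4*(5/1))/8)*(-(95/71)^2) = -45125/10082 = -4.48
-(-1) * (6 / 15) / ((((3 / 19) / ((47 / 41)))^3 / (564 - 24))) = 5696975656 / 68921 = 82659.50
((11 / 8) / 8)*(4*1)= 11 / 16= 0.69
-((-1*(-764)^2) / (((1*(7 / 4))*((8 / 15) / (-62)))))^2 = -1503430166111216.33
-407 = -407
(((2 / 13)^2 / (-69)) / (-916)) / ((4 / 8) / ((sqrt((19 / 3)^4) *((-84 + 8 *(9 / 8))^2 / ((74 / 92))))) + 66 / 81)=8122500 / 17673430827299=0.00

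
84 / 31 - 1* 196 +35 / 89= -532203 / 2759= -192.90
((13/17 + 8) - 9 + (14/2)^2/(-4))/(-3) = 283/68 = 4.16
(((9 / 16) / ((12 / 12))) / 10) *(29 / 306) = 29 / 5440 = 0.01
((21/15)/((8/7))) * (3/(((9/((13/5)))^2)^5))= 6755066100601/454008385546875000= 0.00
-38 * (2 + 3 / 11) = -950 / 11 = -86.36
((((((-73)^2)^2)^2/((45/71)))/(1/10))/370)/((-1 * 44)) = -57258666524479751/73260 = -781581579640.73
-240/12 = -20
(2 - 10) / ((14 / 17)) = -68 / 7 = -9.71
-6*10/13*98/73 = -5880/949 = -6.20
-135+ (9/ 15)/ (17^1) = -11472/ 85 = -134.96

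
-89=-89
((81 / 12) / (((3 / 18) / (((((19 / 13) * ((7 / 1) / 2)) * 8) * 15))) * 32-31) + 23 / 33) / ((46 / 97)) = 1137984697 / 1126252776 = 1.01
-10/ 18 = -5/ 9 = -0.56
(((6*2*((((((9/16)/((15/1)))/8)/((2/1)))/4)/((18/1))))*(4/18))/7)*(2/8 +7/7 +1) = 1/35840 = 0.00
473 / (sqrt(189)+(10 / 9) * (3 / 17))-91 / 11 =-47379029 / 5406379+3690819 * sqrt(21) / 491489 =25.65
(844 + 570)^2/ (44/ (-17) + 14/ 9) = -152953794/ 79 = -1936123.97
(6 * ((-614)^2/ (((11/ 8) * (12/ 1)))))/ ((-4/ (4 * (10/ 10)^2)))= -1507984/ 11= -137089.45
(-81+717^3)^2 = 135867236833399824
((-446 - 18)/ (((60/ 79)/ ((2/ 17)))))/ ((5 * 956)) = -4582/ 304725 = -0.02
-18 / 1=-18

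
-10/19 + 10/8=55/76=0.72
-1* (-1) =1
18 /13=1.38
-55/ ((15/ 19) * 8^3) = -209/ 1536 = -0.14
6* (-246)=-1476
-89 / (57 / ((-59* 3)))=5251 / 19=276.37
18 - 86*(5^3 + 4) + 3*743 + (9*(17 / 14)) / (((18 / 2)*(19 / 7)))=-336169 / 38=-8846.55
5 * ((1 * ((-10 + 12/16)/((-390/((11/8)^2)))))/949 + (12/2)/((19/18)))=28.42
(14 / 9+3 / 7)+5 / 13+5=6035 / 819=7.37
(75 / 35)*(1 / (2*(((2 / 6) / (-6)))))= -135 / 7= -19.29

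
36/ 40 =9/ 10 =0.90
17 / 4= 4.25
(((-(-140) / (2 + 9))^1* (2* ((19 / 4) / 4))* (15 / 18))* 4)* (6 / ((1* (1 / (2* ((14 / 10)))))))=18620 / 11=1692.73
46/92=1/2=0.50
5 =5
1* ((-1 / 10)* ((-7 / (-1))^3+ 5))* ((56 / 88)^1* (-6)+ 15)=-389.13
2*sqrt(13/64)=sqrt(13)/4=0.90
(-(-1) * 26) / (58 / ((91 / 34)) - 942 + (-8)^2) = -1183 / 38963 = -0.03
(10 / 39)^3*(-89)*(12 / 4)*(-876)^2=-7588496000 / 2197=-3454026.40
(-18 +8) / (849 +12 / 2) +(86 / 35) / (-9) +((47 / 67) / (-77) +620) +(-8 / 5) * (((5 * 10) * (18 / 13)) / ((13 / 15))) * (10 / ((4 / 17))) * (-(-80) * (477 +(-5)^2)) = -54205772680604159 / 248483235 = -218146599.23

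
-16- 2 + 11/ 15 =-259/ 15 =-17.27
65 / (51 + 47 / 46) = 2990 / 2393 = 1.25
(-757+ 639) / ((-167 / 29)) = 3422 / 167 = 20.49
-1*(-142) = 142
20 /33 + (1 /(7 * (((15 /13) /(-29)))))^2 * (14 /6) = 1594919 /51975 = 30.69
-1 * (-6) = 6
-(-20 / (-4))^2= -25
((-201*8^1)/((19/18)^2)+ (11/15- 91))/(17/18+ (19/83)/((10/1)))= -2067614826/1304293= -1585.24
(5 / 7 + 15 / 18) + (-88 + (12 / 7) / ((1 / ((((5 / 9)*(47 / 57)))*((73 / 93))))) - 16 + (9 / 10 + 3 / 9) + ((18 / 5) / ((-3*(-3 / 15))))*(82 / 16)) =-69.85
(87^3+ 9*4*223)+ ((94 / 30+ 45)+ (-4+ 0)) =9998627 / 15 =666575.13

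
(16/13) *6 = 96/13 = 7.38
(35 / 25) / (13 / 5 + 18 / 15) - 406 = -405.63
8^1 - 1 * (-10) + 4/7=130/7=18.57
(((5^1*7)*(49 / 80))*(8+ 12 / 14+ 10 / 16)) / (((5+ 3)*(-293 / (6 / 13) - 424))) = -78057 / 3252736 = -0.02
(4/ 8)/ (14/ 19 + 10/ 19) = 19/ 48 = 0.40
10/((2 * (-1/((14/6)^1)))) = -35/3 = -11.67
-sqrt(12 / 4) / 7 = -sqrt(3) / 7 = -0.25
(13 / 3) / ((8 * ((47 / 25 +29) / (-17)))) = -5525 / 18528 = -0.30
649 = 649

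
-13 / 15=-0.87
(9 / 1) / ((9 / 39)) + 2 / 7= 275 / 7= 39.29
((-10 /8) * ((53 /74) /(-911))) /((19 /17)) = 4505 /5123464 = 0.00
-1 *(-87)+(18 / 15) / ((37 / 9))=16149 / 185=87.29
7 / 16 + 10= 167 / 16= 10.44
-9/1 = -9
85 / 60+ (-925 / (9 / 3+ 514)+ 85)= 525029 / 6204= 84.63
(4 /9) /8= 0.06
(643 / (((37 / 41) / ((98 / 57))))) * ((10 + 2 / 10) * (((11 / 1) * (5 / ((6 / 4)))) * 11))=10628823436 / 2109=5039745.58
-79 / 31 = -2.55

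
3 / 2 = 1.50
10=10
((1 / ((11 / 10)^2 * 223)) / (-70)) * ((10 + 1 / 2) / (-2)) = 15 / 53966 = 0.00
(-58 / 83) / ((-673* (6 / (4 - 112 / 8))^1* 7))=-290 / 1173039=-0.00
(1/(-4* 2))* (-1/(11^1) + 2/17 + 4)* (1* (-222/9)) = 9287/748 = 12.42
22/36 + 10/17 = 367/306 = 1.20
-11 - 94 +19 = -86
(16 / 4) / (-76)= -1 / 19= -0.05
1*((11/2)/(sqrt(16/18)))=33*sqrt(2)/8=5.83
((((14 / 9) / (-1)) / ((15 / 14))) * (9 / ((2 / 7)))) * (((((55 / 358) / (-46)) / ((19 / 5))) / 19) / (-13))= -18865 / 115926486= -0.00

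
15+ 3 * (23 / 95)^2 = 136962 / 9025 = 15.18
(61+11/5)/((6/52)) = 8216/15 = 547.73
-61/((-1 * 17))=61/17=3.59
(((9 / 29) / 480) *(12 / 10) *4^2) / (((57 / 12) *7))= 0.00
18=18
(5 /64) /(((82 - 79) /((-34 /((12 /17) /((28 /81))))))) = -10115 /23328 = -0.43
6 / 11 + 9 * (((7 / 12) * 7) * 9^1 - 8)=11409 / 44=259.30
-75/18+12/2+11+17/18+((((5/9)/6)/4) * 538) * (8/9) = 6038/243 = 24.85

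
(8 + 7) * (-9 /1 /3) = -45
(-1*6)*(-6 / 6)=6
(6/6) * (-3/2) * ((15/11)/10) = -0.20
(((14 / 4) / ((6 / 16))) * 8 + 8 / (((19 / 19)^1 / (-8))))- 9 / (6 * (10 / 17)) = 487 / 60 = 8.12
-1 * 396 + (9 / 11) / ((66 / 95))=-95547 / 242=-394.82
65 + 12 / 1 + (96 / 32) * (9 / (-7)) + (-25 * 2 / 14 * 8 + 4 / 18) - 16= 1814 / 63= 28.79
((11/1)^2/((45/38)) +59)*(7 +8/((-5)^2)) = 442433/375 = 1179.82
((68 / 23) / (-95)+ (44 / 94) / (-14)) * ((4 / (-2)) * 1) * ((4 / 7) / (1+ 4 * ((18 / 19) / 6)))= 11976 / 264845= 0.05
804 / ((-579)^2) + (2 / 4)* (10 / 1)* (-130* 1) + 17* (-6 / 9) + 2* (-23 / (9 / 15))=-82469018 / 111747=-738.00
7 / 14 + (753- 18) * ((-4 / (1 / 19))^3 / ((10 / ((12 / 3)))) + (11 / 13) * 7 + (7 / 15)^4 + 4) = -11324279232001 / 87750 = -129051615.18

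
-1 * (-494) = 494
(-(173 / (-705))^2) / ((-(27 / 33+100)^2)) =3621409 / 611281604025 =0.00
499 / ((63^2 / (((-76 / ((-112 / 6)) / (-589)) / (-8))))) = 0.00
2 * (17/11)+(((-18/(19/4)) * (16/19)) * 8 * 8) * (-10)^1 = 8122354/3971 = 2045.42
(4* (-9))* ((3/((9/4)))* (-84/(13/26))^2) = -1354752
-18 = -18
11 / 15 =0.73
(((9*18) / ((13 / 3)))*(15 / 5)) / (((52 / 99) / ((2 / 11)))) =6561 / 169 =38.82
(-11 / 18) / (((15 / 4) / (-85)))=374 / 27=13.85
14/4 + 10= 27/2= 13.50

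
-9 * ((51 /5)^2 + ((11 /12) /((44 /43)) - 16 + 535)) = -5615.42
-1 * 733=-733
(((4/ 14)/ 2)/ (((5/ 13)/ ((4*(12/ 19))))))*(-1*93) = -58032/ 665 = -87.27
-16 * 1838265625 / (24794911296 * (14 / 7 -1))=-1838265625 / 1549681956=-1.19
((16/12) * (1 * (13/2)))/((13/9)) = 6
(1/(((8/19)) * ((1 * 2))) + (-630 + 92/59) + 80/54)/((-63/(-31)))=-494439739/1605744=-307.92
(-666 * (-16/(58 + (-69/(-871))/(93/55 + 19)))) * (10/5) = 21124411776/57493279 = 367.42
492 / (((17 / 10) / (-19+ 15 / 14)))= -617460 / 119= -5188.74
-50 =-50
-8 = -8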